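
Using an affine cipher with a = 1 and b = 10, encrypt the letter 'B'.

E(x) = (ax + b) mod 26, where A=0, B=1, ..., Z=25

Step 1: Convert 'B' to number: x = 1.
Step 2: E(1) = (1 * 1 + 10) mod 26 = 11 mod 26 = 11.
Step 3: Convert 11 back to letter: L.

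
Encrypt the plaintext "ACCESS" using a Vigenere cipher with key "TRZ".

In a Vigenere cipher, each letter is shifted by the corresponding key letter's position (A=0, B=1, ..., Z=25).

Step 1: Repeat key to match plaintext length:
  Plaintext: ACCESS
  Key:       TRZTRZ
Step 2: Encrypt each letter:
  A(0) + T(19) = (0+19) mod 26 = 19 = T
  C(2) + R(17) = (2+17) mod 26 = 19 = T
  C(2) + Z(25) = (2+25) mod 26 = 1 = B
  E(4) + T(19) = (4+19) mod 26 = 23 = X
  S(18) + R(17) = (18+17) mod 26 = 9 = J
  S(18) + Z(25) = (18+25) mod 26 = 17 = R
Ciphertext: TTBXJR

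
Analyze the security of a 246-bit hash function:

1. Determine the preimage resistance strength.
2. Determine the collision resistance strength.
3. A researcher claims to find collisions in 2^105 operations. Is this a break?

Step 1: Preimage resistance requires brute-force of 2^246 operations.
Step 2: Collision resistance (birthday bound) = 2^(246/2) = 2^123.
Step 3: The claimed attack costs 2^105 operations.
Step 4: Since 2^105 < 2^123, the claimed attack beats the generic birthday bound, so collision resistance is broken.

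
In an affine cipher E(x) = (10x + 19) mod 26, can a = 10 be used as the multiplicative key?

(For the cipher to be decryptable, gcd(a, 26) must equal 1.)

Step 1: Compute gcd(10, 26).
Step 2: gcd(10, 26) = 2.
Since gcd = 2 != 1, 10 shares a common factor with 26, so it cannot be used.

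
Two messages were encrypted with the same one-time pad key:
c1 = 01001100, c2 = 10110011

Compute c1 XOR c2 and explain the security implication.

Step 1: c1 XOR c2 = (m1 XOR k) XOR (m2 XOR k).
Step 2: By XOR associativity/commutativity: = m1 XOR m2 XOR k XOR k = m1 XOR m2.
Step 3: 01001100 XOR 10110011 = 11111111 = 255.
Step 4: The key cancels out! An attacker learns m1 XOR m2 = 255, revealing the relationship between plaintexts.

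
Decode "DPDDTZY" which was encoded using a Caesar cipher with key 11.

Step 1: Reverse the shift by subtracting 11 from each letter position.
  D (position 3) -> position (3-11) mod 26 = 18 -> S
  P (position 15) -> position (15-11) mod 26 = 4 -> E
  D (position 3) -> position (3-11) mod 26 = 18 -> S
  D (position 3) -> position (3-11) mod 26 = 18 -> S
  T (position 19) -> position (19-11) mod 26 = 8 -> I
  Z (position 25) -> position (25-11) mod 26 = 14 -> O
  Y (position 24) -> position (24-11) mod 26 = 13 -> N
Decrypted message: SESSION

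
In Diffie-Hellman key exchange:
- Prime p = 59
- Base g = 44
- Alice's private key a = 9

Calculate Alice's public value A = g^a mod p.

Step 1: A = g^a mod p = 44^9 mod 59.
  44^1 mod 59 = 44
  44^2 mod 59 = (44 * 44) mod 59 = 48
  44^3 mod 59 = (48 * 44) mod 59 = 47
  44^4 mod 59 = (47 * 44) mod 59 = 3
  44^5 mod 59 = (3 * 44) mod 59 = 14
  44^6 mod 59 = (14 * 44) mod 59 = 26
  44^7 mod 59 = (26 * 44) mod 59 = 23
  44^8 mod 59 = (23 * 44) mod 59 = 9
  44^9 mod 59 = (9 * 44) mod 59 = 42
Result: A = 42.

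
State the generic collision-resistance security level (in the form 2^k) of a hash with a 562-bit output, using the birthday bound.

Step 1: The birthday paradox gives collision probability ~50% after sqrt(2^n) = 2^(n/2) hashes.
Step 2: For 562-bit output: 2^(562/2) = 2^281.
Step 3: Approximately 2^281 hash computations needed.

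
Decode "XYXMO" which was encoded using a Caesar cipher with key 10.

Step 1: Reverse the shift by subtracting 10 from each letter position.
  X (position 23) -> position (23-10) mod 26 = 13 -> N
  Y (position 24) -> position (24-10) mod 26 = 14 -> O
  X (position 23) -> position (23-10) mod 26 = 13 -> N
  M (position 12) -> position (12-10) mod 26 = 2 -> C
  O (position 14) -> position (14-10) mod 26 = 4 -> E
Decrypted message: NONCE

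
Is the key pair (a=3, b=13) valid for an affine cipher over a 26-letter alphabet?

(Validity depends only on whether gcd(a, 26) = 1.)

Step 1: Compute gcd(3, 26).
Step 2: gcd(3, 26) = 1.
Since gcd = 1, 3 is coprime with 26, so it is a valid key.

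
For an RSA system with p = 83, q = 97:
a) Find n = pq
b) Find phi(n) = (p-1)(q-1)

Step 1: n = p * q = 83 * 97 = 8051.
Step 2: phi(n) = (p-1)(q-1) = 82 * 96 = 7872.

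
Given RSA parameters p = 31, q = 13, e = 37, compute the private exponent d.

Step 1: n = 31 * 13 = 403.
Step 2: phi(n) = 30 * 12 = 360.
Step 3: Find d such that 37 * d = 1 (mod 360).
Step 4: d = 37^(-1) mod 360 = 253.
Verification: 37 * 253 = 9361 = 26 * 360 + 1.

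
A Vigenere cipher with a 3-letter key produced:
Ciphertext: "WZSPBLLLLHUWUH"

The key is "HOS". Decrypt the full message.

Step 1: Key 'HOS' has length 3. Extended key: HOSHOSHOSHOSHO
Step 2: Decrypt each position:
  W(22) - H(7) = 15 = P
  Z(25) - O(14) = 11 = L
  S(18) - S(18) = 0 = A
  P(15) - H(7) = 8 = I
  B(1) - O(14) = 13 = N
  L(11) - S(18) = 19 = T
  L(11) - H(7) = 4 = E
  L(11) - O(14) = 23 = X
  L(11) - S(18) = 19 = T
  H(7) - H(7) = 0 = A
  U(20) - O(14) = 6 = G
  W(22) - S(18) = 4 = E
  U(20) - H(7) = 13 = N
  H(7) - O(14) = 19 = T
Plaintext: PLAINTEXTAGENT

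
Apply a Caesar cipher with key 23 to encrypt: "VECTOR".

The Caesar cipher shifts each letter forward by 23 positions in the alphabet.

Step 1: For each letter, shift forward by 23 positions (mod 26).
  V (position 21) -> position (21+23) mod 26 = 18 -> S
  E (position 4) -> position (4+23) mod 26 = 1 -> B
  C (position 2) -> position (2+23) mod 26 = 25 -> Z
  T (position 19) -> position (19+23) mod 26 = 16 -> Q
  O (position 14) -> position (14+23) mod 26 = 11 -> L
  R (position 17) -> position (17+23) mod 26 = 14 -> O
Result: SBZQLO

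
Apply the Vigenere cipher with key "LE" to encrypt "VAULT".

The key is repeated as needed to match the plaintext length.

Step 1: Repeat key to match plaintext length:
  Plaintext: VAULT
  Key:       LELEL
Step 2: Encrypt each letter:
  V(21) + L(11) = (21+11) mod 26 = 6 = G
  A(0) + E(4) = (0+4) mod 26 = 4 = E
  U(20) + L(11) = (20+11) mod 26 = 5 = F
  L(11) + E(4) = (11+4) mod 26 = 15 = P
  T(19) + L(11) = (19+11) mod 26 = 4 = E
Ciphertext: GEFPE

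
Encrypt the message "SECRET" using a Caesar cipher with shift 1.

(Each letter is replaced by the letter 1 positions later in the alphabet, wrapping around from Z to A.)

Step 1: For each letter, shift forward by 1 positions (mod 26).
  S (position 18) -> position (18+1) mod 26 = 19 -> T
  E (position 4) -> position (4+1) mod 26 = 5 -> F
  C (position 2) -> position (2+1) mod 26 = 3 -> D
  R (position 17) -> position (17+1) mod 26 = 18 -> S
  E (position 4) -> position (4+1) mod 26 = 5 -> F
  T (position 19) -> position (19+1) mod 26 = 20 -> U
Result: TFDSFU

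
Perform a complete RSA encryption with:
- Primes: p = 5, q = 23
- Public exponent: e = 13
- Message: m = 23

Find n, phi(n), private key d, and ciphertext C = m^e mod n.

Step 1: n = 5 * 23 = 115.
Step 2: phi(n) = (5-1)(23-1) = 4 * 22 = 88.
Step 3: Find d = 13^(-1) mod 88 = 61.
  Verify: 13 * 61 = 793 = 1 (mod 88).
Step 4: C = 23^13 mod 115 = 23.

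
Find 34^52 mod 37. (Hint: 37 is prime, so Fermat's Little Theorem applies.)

Step 1: Since 37 is prime, by Fermat's Little Theorem: 34^36 = 1 (mod 37).
Step 2: Reduce exponent: 52 mod 36 = 16.
Step 3: So 34^52 = 34^16 (mod 37).
Step 4: 34^16 mod 37 = 33.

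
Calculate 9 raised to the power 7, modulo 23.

Step 1: Compute 9^7 mod 23 step by step, reducing modulo 23 at each step.
  9^1 mod 23 = 9
  9^2 mod 23 = (9 * 9) mod 23 = 12
  9^3 mod 23 = (12 * 9) mod 23 = 16
  9^4 mod 23 = (16 * 9) mod 23 = 6
  9^5 mod 23 = (6 * 9) mod 23 = 8
  9^6 mod 23 = (8 * 9) mod 23 = 3
  9^7 mod 23 = (3 * 9) mod 23 = 4
Step 2: Result = 4.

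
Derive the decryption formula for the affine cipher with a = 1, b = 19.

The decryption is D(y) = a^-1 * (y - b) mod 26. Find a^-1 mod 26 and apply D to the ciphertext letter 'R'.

Step 1: Find a^-1, the modular inverse of 1 mod 26.
Step 2: We need 1 * a^-1 = 1 (mod 26).
Step 3: 1 * 1 = 1 = 0 * 26 + 1, so a^-1 = 1.
Step 4: D(y) = 1(y - 19) mod 26.
Step 5: Apply to 'R' (y = 17): D(17) = 1 * (17 - 19) mod 26 = 1 * -2 mod 26 = 24 -> 'Y'.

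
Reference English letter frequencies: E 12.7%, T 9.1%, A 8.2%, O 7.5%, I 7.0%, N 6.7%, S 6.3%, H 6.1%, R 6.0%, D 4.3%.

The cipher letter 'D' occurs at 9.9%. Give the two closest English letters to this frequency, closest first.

Step 1: Observed frequency of 'D' is 9.9%.
Step 2: Compute distances to each reference frequency and sort:
  T (9.1%): difference = 0.8% <-- BEST
  A (8.2%): difference = 1.7% <-- RUNNER-UP
  O (7.5%): difference = 2.4%
  E (12.7%): difference = 2.8%
  I (7.0%): difference = 2.9%
Step 3: Most likely is 'T' (9.1%, diff 0.8%); second most likely is 'A' (8.2%, diff 1.7%).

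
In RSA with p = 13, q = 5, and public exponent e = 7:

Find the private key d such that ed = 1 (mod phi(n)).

Step 1: n = 13 * 5 = 65.
Step 2: phi(n) = 12 * 4 = 48.
Step 3: Find d such that 7 * d = 1 (mod 48).
Step 4: d = 7^(-1) mod 48 = 7.
Verification: 7 * 7 = 49 = 1 * 48 + 1.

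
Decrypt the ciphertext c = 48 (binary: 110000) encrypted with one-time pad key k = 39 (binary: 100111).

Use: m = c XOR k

Step 1: XOR ciphertext with key:
  Ciphertext: 110000
  Key:        100111
  XOR:        010111
Step 2: Plaintext = 010111 = 23 in decimal.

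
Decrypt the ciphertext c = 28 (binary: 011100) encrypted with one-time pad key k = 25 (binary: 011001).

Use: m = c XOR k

Step 1: XOR ciphertext with key:
  Ciphertext: 011100
  Key:        011001
  XOR:        000101
Step 2: Plaintext = 000101 = 5 in decimal.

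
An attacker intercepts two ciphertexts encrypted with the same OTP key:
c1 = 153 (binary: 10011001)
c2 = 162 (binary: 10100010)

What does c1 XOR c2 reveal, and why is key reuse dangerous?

Step 1: c1 XOR c2 = (m1 XOR k) XOR (m2 XOR k).
Step 2: By XOR associativity/commutativity: = m1 XOR m2 XOR k XOR k = m1 XOR m2.
Step 3: 10011001 XOR 10100010 = 00111011 = 59.
Step 4: The key cancels out! An attacker learns m1 XOR m2 = 59, revealing the relationship between plaintexts.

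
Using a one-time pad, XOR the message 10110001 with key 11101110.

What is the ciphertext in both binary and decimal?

Step 1: Write out the XOR operation bit by bit:
  Message: 10110001
  Key:     11101110
  XOR:     01011111
Step 2: Convert to decimal: 01011111 = 95.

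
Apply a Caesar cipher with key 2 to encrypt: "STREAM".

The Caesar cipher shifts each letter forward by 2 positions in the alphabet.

Step 1: For each letter, shift forward by 2 positions (mod 26).
  S (position 18) -> position (18+2) mod 26 = 20 -> U
  T (position 19) -> position (19+2) mod 26 = 21 -> V
  R (position 17) -> position (17+2) mod 26 = 19 -> T
  E (position 4) -> position (4+2) mod 26 = 6 -> G
  A (position 0) -> position (0+2) mod 26 = 2 -> C
  M (position 12) -> position (12+2) mod 26 = 14 -> O
Result: UVTGCO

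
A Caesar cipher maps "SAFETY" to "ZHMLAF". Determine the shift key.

Step 1: Compare first letters: S (position 18) -> Z (position 25).
Step 2: Shift = (25 - 18) mod 26 = 7.
The shift value is 7.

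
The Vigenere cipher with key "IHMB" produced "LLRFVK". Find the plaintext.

Step 1: Extend key: IHMBIH
Step 2: Decrypt each letter (c - k) mod 26:
  L(11) - I(8) = (11-8) mod 26 = 3 = D
  L(11) - H(7) = (11-7) mod 26 = 4 = E
  R(17) - M(12) = (17-12) mod 26 = 5 = F
  F(5) - B(1) = (5-1) mod 26 = 4 = E
  V(21) - I(8) = (21-8) mod 26 = 13 = N
  K(10) - H(7) = (10-7) mod 26 = 3 = D
Plaintext: DEFEND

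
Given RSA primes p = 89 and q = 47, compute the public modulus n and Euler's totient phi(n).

Step 1: n = p * q = 89 * 47 = 4183.
Step 2: phi(n) = (p-1)(q-1) = 88 * 46 = 4048.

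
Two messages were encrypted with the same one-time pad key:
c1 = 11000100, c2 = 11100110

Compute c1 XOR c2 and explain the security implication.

Step 1: c1 XOR c2 = (m1 XOR k) XOR (m2 XOR k).
Step 2: By XOR associativity/commutativity: = m1 XOR m2 XOR k XOR k = m1 XOR m2.
Step 3: 11000100 XOR 11100110 = 00100010 = 34.
Step 4: The key cancels out! An attacker learns m1 XOR m2 = 34, revealing the relationship between plaintexts.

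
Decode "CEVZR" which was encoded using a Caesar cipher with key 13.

Step 1: Reverse the shift by subtracting 13 from each letter position.
  C (position 2) -> position (2-13) mod 26 = 15 -> P
  E (position 4) -> position (4-13) mod 26 = 17 -> R
  V (position 21) -> position (21-13) mod 26 = 8 -> I
  Z (position 25) -> position (25-13) mod 26 = 12 -> M
  R (position 17) -> position (17-13) mod 26 = 4 -> E
Decrypted message: PRIME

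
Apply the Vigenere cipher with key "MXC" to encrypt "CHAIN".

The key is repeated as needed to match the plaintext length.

Step 1: Repeat key to match plaintext length:
  Plaintext: CHAIN
  Key:       MXCMX
Step 2: Encrypt each letter:
  C(2) + M(12) = (2+12) mod 26 = 14 = O
  H(7) + X(23) = (7+23) mod 26 = 4 = E
  A(0) + C(2) = (0+2) mod 26 = 2 = C
  I(8) + M(12) = (8+12) mod 26 = 20 = U
  N(13) + X(23) = (13+23) mod 26 = 10 = K
Ciphertext: OECUK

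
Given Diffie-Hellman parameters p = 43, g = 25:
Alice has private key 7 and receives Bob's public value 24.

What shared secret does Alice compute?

Step 1: s = B^a mod p = 24^7 mod 43.
  24^1 mod 43 = 24
  24^2 mod 43 = (24 * 24) mod 43 = 17
  24^3 mod 43 = (17 * 24) mod 43 = 21
  24^4 mod 43 = (21 * 24) mod 43 = 31
  24^5 mod 43 = (31 * 24) mod 43 = 13
  24^6 mod 43 = (13 * 24) mod 43 = 11
  24^7 mod 43 = (11 * 24) mod 43 = 6
Result: shared secret = 6.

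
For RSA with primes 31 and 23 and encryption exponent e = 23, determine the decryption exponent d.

Step 1: n = 31 * 23 = 713.
Step 2: phi(n) = 30 * 22 = 660.
Step 3: Find d such that 23 * d = 1 (mod 660).
Step 4: d = 23^(-1) mod 660 = 287.
Verification: 23 * 287 = 6601 = 10 * 660 + 1.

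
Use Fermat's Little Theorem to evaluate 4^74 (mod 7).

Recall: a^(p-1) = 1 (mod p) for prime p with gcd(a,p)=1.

Step 1: Since 7 is prime, by Fermat's Little Theorem: 4^6 = 1 (mod 7).
Step 2: Reduce exponent: 74 mod 6 = 2.
Step 3: So 4^74 = 4^2 (mod 7).
Step 4: 4^2 mod 7 = 2.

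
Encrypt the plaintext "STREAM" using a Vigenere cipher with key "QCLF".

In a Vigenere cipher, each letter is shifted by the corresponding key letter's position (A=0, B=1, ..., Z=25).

Step 1: Repeat key to match plaintext length:
  Plaintext: STREAM
  Key:       QCLFQC
Step 2: Encrypt each letter:
  S(18) + Q(16) = (18+16) mod 26 = 8 = I
  T(19) + C(2) = (19+2) mod 26 = 21 = V
  R(17) + L(11) = (17+11) mod 26 = 2 = C
  E(4) + F(5) = (4+5) mod 26 = 9 = J
  A(0) + Q(16) = (0+16) mod 26 = 16 = Q
  M(12) + C(2) = (12+2) mod 26 = 14 = O
Ciphertext: IVCJQO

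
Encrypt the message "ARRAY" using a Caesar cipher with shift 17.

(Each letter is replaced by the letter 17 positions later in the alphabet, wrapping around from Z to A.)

Step 1: For each letter, shift forward by 17 positions (mod 26).
  A (position 0) -> position (0+17) mod 26 = 17 -> R
  R (position 17) -> position (17+17) mod 26 = 8 -> I
  R (position 17) -> position (17+17) mod 26 = 8 -> I
  A (position 0) -> position (0+17) mod 26 = 17 -> R
  Y (position 24) -> position (24+17) mod 26 = 15 -> P
Result: RIIRP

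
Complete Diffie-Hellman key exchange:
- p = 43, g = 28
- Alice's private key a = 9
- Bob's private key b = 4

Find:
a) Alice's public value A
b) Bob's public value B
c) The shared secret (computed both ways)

Step 1: A = g^a mod p = 28^9 mod 43 = 27.
Step 2: B = g^b mod p = 28^4 mod 43 = 14.
Step 3: Alice computes s = B^a mod p = 14^9 mod 43 = 4.
Step 4: Bob computes s = A^b mod p = 27^4 mod 43 = 4.
Both sides agree: shared secret = 4.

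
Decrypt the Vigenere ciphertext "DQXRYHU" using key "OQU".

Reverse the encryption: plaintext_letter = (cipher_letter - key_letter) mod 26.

Step 1: Extend key: OQUOQUO
Step 2: Decrypt each letter (c - k) mod 26:
  D(3) - O(14) = (3-14) mod 26 = 15 = P
  Q(16) - Q(16) = (16-16) mod 26 = 0 = A
  X(23) - U(20) = (23-20) mod 26 = 3 = D
  R(17) - O(14) = (17-14) mod 26 = 3 = D
  Y(24) - Q(16) = (24-16) mod 26 = 8 = I
  H(7) - U(20) = (7-20) mod 26 = 13 = N
  U(20) - O(14) = (20-14) mod 26 = 6 = G
Plaintext: PADDING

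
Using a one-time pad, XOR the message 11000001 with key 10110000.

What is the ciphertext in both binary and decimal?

Step 1: Write out the XOR operation bit by bit:
  Message: 11000001
  Key:     10110000
  XOR:     01110001
Step 2: Convert to decimal: 01110001 = 113.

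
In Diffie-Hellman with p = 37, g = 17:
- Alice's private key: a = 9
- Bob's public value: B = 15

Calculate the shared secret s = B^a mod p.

Step 1: s = B^a mod p = 15^9 mod 37.
  15^1 mod 37 = 15
  15^2 mod 37 = (15 * 15) mod 37 = 3
  15^3 mod 37 = (3 * 15) mod 37 = 8
  15^4 mod 37 = (8 * 15) mod 37 = 9
  15^5 mod 37 = (9 * 15) mod 37 = 24
  15^6 mod 37 = (24 * 15) mod 37 = 27
  15^7 mod 37 = (27 * 15) mod 37 = 35
  15^8 mod 37 = (35 * 15) mod 37 = 7
  15^9 mod 37 = (7 * 15) mod 37 = 31
Result: shared secret = 31.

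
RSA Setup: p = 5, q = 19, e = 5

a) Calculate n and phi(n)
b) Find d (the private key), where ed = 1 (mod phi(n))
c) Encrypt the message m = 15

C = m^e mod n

Step 1: n = 5 * 19 = 95.
Step 2: phi(n) = (5-1)(19-1) = 4 * 18 = 72.
Step 3: Find d = 5^(-1) mod 72 = 29.
  Verify: 5 * 29 = 145 = 1 (mod 72).
Step 4: C = 15^5 mod 95 = 40.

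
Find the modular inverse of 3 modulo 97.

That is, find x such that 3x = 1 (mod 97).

Step 1: We need x such that 3 * x = 1 (mod 97).
Step 2: Using the extended Euclidean algorithm or trial:
  3 * 65 = 195 = 2 * 97 + 1.
Step 3: Since 195 mod 97 = 1, the inverse is x = 65.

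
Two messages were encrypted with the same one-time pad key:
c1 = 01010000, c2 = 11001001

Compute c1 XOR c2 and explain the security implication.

Step 1: c1 XOR c2 = (m1 XOR k) XOR (m2 XOR k).
Step 2: By XOR associativity/commutativity: = m1 XOR m2 XOR k XOR k = m1 XOR m2.
Step 3: 01010000 XOR 11001001 = 10011001 = 153.
Step 4: The key cancels out! An attacker learns m1 XOR m2 = 153, revealing the relationship between plaintexts.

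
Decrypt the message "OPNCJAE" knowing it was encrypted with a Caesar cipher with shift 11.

Step 1: Reverse the shift by subtracting 11 from each letter position.
  O (position 14) -> position (14-11) mod 26 = 3 -> D
  P (position 15) -> position (15-11) mod 26 = 4 -> E
  N (position 13) -> position (13-11) mod 26 = 2 -> C
  C (position 2) -> position (2-11) mod 26 = 17 -> R
  J (position 9) -> position (9-11) mod 26 = 24 -> Y
  A (position 0) -> position (0-11) mod 26 = 15 -> P
  E (position 4) -> position (4-11) mod 26 = 19 -> T
Decrypted message: DECRYPT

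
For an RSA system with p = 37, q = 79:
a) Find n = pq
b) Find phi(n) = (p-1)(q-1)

Step 1: n = p * q = 37 * 79 = 2923.
Step 2: phi(n) = (p-1)(q-1) = 36 * 78 = 2808.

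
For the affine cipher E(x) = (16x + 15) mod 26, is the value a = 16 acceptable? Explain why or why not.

Step 1: Compute gcd(16, 26).
Step 2: gcd(16, 26) = 2.
Since gcd = 2 != 1, 16 shares a common factor with 26, so it cannot be used.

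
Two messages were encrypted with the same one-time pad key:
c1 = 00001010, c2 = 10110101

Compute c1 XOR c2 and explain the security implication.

Step 1: c1 XOR c2 = (m1 XOR k) XOR (m2 XOR k).
Step 2: By XOR associativity/commutativity: = m1 XOR m2 XOR k XOR k = m1 XOR m2.
Step 3: 00001010 XOR 10110101 = 10111111 = 191.
Step 4: The key cancels out! An attacker learns m1 XOR m2 = 191, revealing the relationship between plaintexts.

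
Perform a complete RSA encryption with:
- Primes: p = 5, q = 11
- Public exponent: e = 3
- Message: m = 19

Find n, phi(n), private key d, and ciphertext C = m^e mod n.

Step 1: n = 5 * 11 = 55.
Step 2: phi(n) = (5-1)(11-1) = 4 * 10 = 40.
Step 3: Find d = 3^(-1) mod 40 = 27.
  Verify: 3 * 27 = 81 = 1 (mod 40).
Step 4: C = 19^3 mod 55 = 39.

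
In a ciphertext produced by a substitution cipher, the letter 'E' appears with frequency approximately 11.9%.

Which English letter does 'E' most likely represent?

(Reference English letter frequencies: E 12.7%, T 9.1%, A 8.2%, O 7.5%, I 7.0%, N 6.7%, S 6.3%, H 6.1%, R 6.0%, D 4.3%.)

Step 1: The observed frequency is 11.9%.
Step 2: Compare with English frequencies:
  E: 12.7% (difference: 0.8%) <-- closest
  T: 9.1% (difference: 2.8%)
  A: 8.2% (difference: 3.7%)
  O: 7.5% (difference: 4.4%)
  I: 7.0% (difference: 4.9%)
  N: 6.7% (difference: 5.2%)
  S: 6.3% (difference: 5.6%)
  H: 6.1% (difference: 5.8%)
  R: 6.0% (difference: 5.9%)
  D: 4.3% (difference: 7.6%)
Step 3: 'E' most likely represents 'E' (frequency 12.7%).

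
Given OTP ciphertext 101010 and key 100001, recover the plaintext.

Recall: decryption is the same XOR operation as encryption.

Step 1: XOR ciphertext with key:
  Ciphertext: 101010
  Key:        100001
  XOR:        001011
Step 2: Plaintext = 001011 = 11 in decimal.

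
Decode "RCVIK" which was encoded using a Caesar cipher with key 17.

Step 1: Reverse the shift by subtracting 17 from each letter position.
  R (position 17) -> position (17-17) mod 26 = 0 -> A
  C (position 2) -> position (2-17) mod 26 = 11 -> L
  V (position 21) -> position (21-17) mod 26 = 4 -> E
  I (position 8) -> position (8-17) mod 26 = 17 -> R
  K (position 10) -> position (10-17) mod 26 = 19 -> T
Decrypted message: ALERT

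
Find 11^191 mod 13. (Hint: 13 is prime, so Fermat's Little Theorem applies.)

Step 1: Since 13 is prime, by Fermat's Little Theorem: 11^12 = 1 (mod 13).
Step 2: Reduce exponent: 191 mod 12 = 11.
Step 3: So 11^191 = 11^11 (mod 13).
Step 4: 11^11 mod 13 = 6.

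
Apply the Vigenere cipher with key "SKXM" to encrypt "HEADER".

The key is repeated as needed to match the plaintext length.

Step 1: Repeat key to match plaintext length:
  Plaintext: HEADER
  Key:       SKXMSK
Step 2: Encrypt each letter:
  H(7) + S(18) = (7+18) mod 26 = 25 = Z
  E(4) + K(10) = (4+10) mod 26 = 14 = O
  A(0) + X(23) = (0+23) mod 26 = 23 = X
  D(3) + M(12) = (3+12) mod 26 = 15 = P
  E(4) + S(18) = (4+18) mod 26 = 22 = W
  R(17) + K(10) = (17+10) mod 26 = 1 = B
Ciphertext: ZOXPWB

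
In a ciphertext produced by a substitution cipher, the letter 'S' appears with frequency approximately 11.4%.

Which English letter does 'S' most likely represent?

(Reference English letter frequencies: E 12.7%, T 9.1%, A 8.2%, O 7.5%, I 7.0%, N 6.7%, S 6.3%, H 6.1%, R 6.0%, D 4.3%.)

Step 1: The observed frequency is 11.4%.
Step 2: Compare with English frequencies:
  E: 12.7% (difference: 1.3%) <-- closest
  T: 9.1% (difference: 2.3%)
  A: 8.2% (difference: 3.2%)
  O: 7.5% (difference: 3.9%)
  I: 7.0% (difference: 4.4%)
  N: 6.7% (difference: 4.7%)
  S: 6.3% (difference: 5.1%)
  H: 6.1% (difference: 5.3%)
  R: 6.0% (difference: 5.4%)
  D: 4.3% (difference: 7.1%)
Step 3: 'S' most likely represents 'E' (frequency 12.7%).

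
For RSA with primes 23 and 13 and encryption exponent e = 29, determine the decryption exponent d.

Step 1: n = 23 * 13 = 299.
Step 2: phi(n) = 22 * 12 = 264.
Step 3: Find d such that 29 * d = 1 (mod 264).
Step 4: d = 29^(-1) mod 264 = 173.
Verification: 29 * 173 = 5017 = 19 * 264 + 1.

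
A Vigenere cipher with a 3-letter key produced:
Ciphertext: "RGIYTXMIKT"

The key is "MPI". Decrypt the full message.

Step 1: Key 'MPI' has length 3. Extended key: MPIMPIMPIM
Step 2: Decrypt each position:
  R(17) - M(12) = 5 = F
  G(6) - P(15) = 17 = R
  I(8) - I(8) = 0 = A
  Y(24) - M(12) = 12 = M
  T(19) - P(15) = 4 = E
  X(23) - I(8) = 15 = P
  M(12) - M(12) = 0 = A
  I(8) - P(15) = 19 = T
  K(10) - I(8) = 2 = C
  T(19) - M(12) = 7 = H
Plaintext: FRAMEPATCH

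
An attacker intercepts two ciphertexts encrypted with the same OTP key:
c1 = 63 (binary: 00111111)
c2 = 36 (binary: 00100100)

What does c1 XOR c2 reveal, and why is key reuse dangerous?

Step 1: c1 XOR c2 = (m1 XOR k) XOR (m2 XOR k).
Step 2: By XOR associativity/commutativity: = m1 XOR m2 XOR k XOR k = m1 XOR m2.
Step 3: 00111111 XOR 00100100 = 00011011 = 27.
Step 4: The key cancels out! An attacker learns m1 XOR m2 = 27, revealing the relationship between plaintexts.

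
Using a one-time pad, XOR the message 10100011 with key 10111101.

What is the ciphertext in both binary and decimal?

Step 1: Write out the XOR operation bit by bit:
  Message: 10100011
  Key:     10111101
  XOR:     00011110
Step 2: Convert to decimal: 00011110 = 30.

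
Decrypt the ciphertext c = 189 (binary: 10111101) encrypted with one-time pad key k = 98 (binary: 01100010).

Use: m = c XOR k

Step 1: XOR ciphertext with key:
  Ciphertext: 10111101
  Key:        01100010
  XOR:        11011111
Step 2: Plaintext = 11011111 = 223 in decimal.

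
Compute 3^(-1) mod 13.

Step 1: We need x such that 3 * x = 1 (mod 13).
Step 2: Using the extended Euclidean algorithm or trial:
  3 * 9 = 27 = 2 * 13 + 1.
Step 3: Since 27 mod 13 = 1, the inverse is x = 9.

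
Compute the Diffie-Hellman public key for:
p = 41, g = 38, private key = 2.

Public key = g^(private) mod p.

Step 1: A = g^a mod p = 38^2 mod 41.
  38^1 mod 41 = 38
  38^2 mod 41 = (38 * 38) mod 41 = 9
Result: A = 9.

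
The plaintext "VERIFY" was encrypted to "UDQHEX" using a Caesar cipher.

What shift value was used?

Step 1: Compare first letters: V (position 21) -> U (position 20).
Step 2: Shift = (20 - 21) mod 26 = 25.
The shift value is 25.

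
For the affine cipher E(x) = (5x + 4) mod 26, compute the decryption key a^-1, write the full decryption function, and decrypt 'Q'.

Step 1: Find a^-1, the modular inverse of 5 mod 26.
Step 2: We need 5 * a^-1 = 1 (mod 26).
Step 3: 5 * 21 = 105 = 4 * 26 + 1, so a^-1 = 21.
Step 4: D(y) = 21(y - 4) mod 26.
Step 5: Apply to 'Q' (y = 16): D(16) = 21 * (16 - 4) mod 26 = 21 * 12 mod 26 = 18 -> 'S'.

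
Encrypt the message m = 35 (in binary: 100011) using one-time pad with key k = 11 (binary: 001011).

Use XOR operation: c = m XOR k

Step 1: Write out the XOR operation bit by bit:
  Message: 100011
  Key:     001011
  XOR:     101000
Step 2: Convert to decimal: 101000 = 40.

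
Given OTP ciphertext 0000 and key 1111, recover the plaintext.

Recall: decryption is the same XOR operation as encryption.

Step 1: XOR ciphertext with key:
  Ciphertext: 0000
  Key:        1111
  XOR:        1111
Step 2: Plaintext = 1111 = 15 in decimal.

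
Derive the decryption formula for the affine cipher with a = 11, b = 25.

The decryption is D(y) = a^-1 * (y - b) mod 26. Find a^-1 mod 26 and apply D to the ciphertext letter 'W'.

Step 1: Find a^-1, the modular inverse of 11 mod 26.
Step 2: We need 11 * a^-1 = 1 (mod 26).
Step 3: 11 * 19 = 209 = 8 * 26 + 1, so a^-1 = 19.
Step 4: D(y) = 19(y - 25) mod 26.
Step 5: Apply to 'W' (y = 22): D(22) = 19 * (22 - 25) mod 26 = 19 * -3 mod 26 = 21 -> 'V'.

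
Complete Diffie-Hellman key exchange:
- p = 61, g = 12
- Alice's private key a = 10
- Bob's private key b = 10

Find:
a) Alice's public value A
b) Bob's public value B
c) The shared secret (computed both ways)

Step 1: A = g^a mod p = 12^10 mod 61 = 47.
Step 2: B = g^b mod p = 12^10 mod 61 = 47.
Step 3: Alice computes s = B^a mod p = 47^10 mod 61 = 47.
Step 4: Bob computes s = A^b mod p = 47^10 mod 61 = 47.
Both sides agree: shared secret = 47.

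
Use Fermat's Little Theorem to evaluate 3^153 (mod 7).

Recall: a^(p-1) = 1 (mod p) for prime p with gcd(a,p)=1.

Step 1: Since 7 is prime, by Fermat's Little Theorem: 3^6 = 1 (mod 7).
Step 2: Reduce exponent: 153 mod 6 = 3.
Step 3: So 3^153 = 3^3 (mod 7).
Step 4: 3^3 mod 7 = 6.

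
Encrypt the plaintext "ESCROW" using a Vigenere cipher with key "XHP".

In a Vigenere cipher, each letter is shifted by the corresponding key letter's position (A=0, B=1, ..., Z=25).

Step 1: Repeat key to match plaintext length:
  Plaintext: ESCROW
  Key:       XHPXHP
Step 2: Encrypt each letter:
  E(4) + X(23) = (4+23) mod 26 = 1 = B
  S(18) + H(7) = (18+7) mod 26 = 25 = Z
  C(2) + P(15) = (2+15) mod 26 = 17 = R
  R(17) + X(23) = (17+23) mod 26 = 14 = O
  O(14) + H(7) = (14+7) mod 26 = 21 = V
  W(22) + P(15) = (22+15) mod 26 = 11 = L
Ciphertext: BZROVL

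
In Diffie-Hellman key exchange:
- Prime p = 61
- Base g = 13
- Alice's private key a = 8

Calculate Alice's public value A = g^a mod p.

Step 1: A = g^a mod p = 13^8 mod 61.
  13^1 mod 61 = 13
  13^2 mod 61 = (13 * 13) mod 61 = 47
  13^3 mod 61 = (47 * 13) mod 61 = 1
  13^4 mod 61 = (1 * 13) mod 61 = 13
  13^5 mod 61 = (13 * 13) mod 61 = 47
  13^6 mod 61 = (47 * 13) mod 61 = 1
  13^7 mod 61 = (1 * 13) mod 61 = 13
  13^8 mod 61 = (13 * 13) mod 61 = 47
Result: A = 47.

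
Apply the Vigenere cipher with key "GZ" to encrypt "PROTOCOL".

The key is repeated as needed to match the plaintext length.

Step 1: Repeat key to match plaintext length:
  Plaintext: PROTOCOL
  Key:       GZGZGZGZ
Step 2: Encrypt each letter:
  P(15) + G(6) = (15+6) mod 26 = 21 = V
  R(17) + Z(25) = (17+25) mod 26 = 16 = Q
  O(14) + G(6) = (14+6) mod 26 = 20 = U
  T(19) + Z(25) = (19+25) mod 26 = 18 = S
  O(14) + G(6) = (14+6) mod 26 = 20 = U
  C(2) + Z(25) = (2+25) mod 26 = 1 = B
  O(14) + G(6) = (14+6) mod 26 = 20 = U
  L(11) + Z(25) = (11+25) mod 26 = 10 = K
Ciphertext: VQUSUBUK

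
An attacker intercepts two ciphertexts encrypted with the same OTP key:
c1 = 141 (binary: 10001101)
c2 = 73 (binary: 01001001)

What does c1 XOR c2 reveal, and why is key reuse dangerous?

Step 1: c1 XOR c2 = (m1 XOR k) XOR (m2 XOR k).
Step 2: By XOR associativity/commutativity: = m1 XOR m2 XOR k XOR k = m1 XOR m2.
Step 3: 10001101 XOR 01001001 = 11000100 = 196.
Step 4: The key cancels out! An attacker learns m1 XOR m2 = 196, revealing the relationship between plaintexts.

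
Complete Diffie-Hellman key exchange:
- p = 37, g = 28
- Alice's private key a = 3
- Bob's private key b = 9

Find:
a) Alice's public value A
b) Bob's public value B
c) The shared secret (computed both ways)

Step 1: A = g^a mod p = 28^3 mod 37 = 11.
Step 2: B = g^b mod p = 28^9 mod 37 = 36.
Step 3: Alice computes s = B^a mod p = 36^3 mod 37 = 36.
Step 4: Bob computes s = A^b mod p = 11^9 mod 37 = 36.
Both sides agree: shared secret = 36.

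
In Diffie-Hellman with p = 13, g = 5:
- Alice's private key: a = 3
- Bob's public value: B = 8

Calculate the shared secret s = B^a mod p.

Step 1: s = B^a mod p = 8^3 mod 13.
  8^1 mod 13 = 8
  8^2 mod 13 = (8 * 8) mod 13 = 12
  8^3 mod 13 = (12 * 8) mod 13 = 5
Result: shared secret = 5.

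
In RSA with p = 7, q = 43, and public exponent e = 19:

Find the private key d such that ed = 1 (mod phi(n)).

Step 1: n = 7 * 43 = 301.
Step 2: phi(n) = 6 * 42 = 252.
Step 3: Find d such that 19 * d = 1 (mod 252).
Step 4: d = 19^(-1) mod 252 = 199.
Verification: 19 * 199 = 3781 = 15 * 252 + 1.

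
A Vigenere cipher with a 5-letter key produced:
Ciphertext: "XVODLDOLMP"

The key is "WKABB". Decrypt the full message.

Step 1: Key 'WKABB' has length 5. Extended key: WKABBWKABB
Step 2: Decrypt each position:
  X(23) - W(22) = 1 = B
  V(21) - K(10) = 11 = L
  O(14) - A(0) = 14 = O
  D(3) - B(1) = 2 = C
  L(11) - B(1) = 10 = K
  D(3) - W(22) = 7 = H
  O(14) - K(10) = 4 = E
  L(11) - A(0) = 11 = L
  M(12) - B(1) = 11 = L
  P(15) - B(1) = 14 = O
Plaintext: BLOCKHELLO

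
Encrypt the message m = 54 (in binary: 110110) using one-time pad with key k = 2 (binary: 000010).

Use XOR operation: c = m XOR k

Step 1: Write out the XOR operation bit by bit:
  Message: 110110
  Key:     000010
  XOR:     110100
Step 2: Convert to decimal: 110100 = 52.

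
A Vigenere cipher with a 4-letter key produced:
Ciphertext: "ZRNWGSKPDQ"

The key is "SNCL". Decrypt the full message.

Step 1: Key 'SNCL' has length 4. Extended key: SNCLSNCLSN
Step 2: Decrypt each position:
  Z(25) - S(18) = 7 = H
  R(17) - N(13) = 4 = E
  N(13) - C(2) = 11 = L
  W(22) - L(11) = 11 = L
  G(6) - S(18) = 14 = O
  S(18) - N(13) = 5 = F
  K(10) - C(2) = 8 = I
  P(15) - L(11) = 4 = E
  D(3) - S(18) = 11 = L
  Q(16) - N(13) = 3 = D
Plaintext: HELLOFIELD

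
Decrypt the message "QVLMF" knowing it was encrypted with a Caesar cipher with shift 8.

Step 1: Reverse the shift by subtracting 8 from each letter position.
  Q (position 16) -> position (16-8) mod 26 = 8 -> I
  V (position 21) -> position (21-8) mod 26 = 13 -> N
  L (position 11) -> position (11-8) mod 26 = 3 -> D
  M (position 12) -> position (12-8) mod 26 = 4 -> E
  F (position 5) -> position (5-8) mod 26 = 23 -> X
Decrypted message: INDEX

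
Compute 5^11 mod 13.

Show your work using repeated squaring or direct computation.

Step 1: Compute 5^11 mod 13 step by step, reducing modulo 13 at each step.
  5^1 mod 13 = 5
  5^2 mod 13 = (5 * 5) mod 13 = 12
  5^3 mod 13 = (12 * 5) mod 13 = 8
  5^4 mod 13 = (8 * 5) mod 13 = 1
  5^5 mod 13 = (1 * 5) mod 13 = 5
  5^6 mod 13 = (5 * 5) mod 13 = 12
  5^7 mod 13 = (12 * 5) mod 13 = 8
  5^8 mod 13 = (8 * 5) mod 13 = 1
  5^9 mod 13 = (1 * 5) mod 13 = 5
  5^10 mod 13 = (5 * 5) mod 13 = 12
  5^11 mod 13 = (12 * 5) mod 13 = 8
Step 2: Result = 8.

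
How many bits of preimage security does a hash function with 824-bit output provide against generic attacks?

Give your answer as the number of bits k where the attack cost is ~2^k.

Step 1: The hash has a 824-bit output.
Step 2: Preimage resistance means: given a digest h(x), it should be infeasible to find any input that hashes to it.
With a 824-bit output there are 2^824 possible digests, so a generic brute-force preimage search costs about 2^824 evaluations.
Step 3: Security level = 824 bits.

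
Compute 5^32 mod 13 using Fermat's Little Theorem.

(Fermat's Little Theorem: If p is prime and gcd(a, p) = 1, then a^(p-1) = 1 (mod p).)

Step 1: Since 13 is prime, by Fermat's Little Theorem: 5^12 = 1 (mod 13).
Step 2: Reduce exponent: 32 mod 12 = 8.
Step 3: So 5^32 = 5^8 (mod 13).
Step 4: 5^8 mod 13 = 1.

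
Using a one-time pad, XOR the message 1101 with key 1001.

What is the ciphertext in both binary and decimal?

Step 1: Write out the XOR operation bit by bit:
  Message: 1101
  Key:     1001
  XOR:     0100
Step 2: Convert to decimal: 0100 = 4.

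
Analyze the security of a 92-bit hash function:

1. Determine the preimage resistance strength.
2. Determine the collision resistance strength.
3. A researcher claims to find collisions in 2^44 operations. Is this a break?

Step 1: Preimage resistance requires brute-force of 2^92 operations.
Step 2: Collision resistance (birthday bound) = 2^(92/2) = 2^46.
Step 3: The claimed attack costs 2^44 operations.
Step 4: Since 2^44 < 2^46, the claimed attack beats the generic birthday bound, so collision resistance is broken.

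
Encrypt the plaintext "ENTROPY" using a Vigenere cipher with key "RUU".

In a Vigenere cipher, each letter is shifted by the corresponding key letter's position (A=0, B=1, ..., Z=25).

Step 1: Repeat key to match plaintext length:
  Plaintext: ENTROPY
  Key:       RUURUUR
Step 2: Encrypt each letter:
  E(4) + R(17) = (4+17) mod 26 = 21 = V
  N(13) + U(20) = (13+20) mod 26 = 7 = H
  T(19) + U(20) = (19+20) mod 26 = 13 = N
  R(17) + R(17) = (17+17) mod 26 = 8 = I
  O(14) + U(20) = (14+20) mod 26 = 8 = I
  P(15) + U(20) = (15+20) mod 26 = 9 = J
  Y(24) + R(17) = (24+17) mod 26 = 15 = P
Ciphertext: VHNIIJP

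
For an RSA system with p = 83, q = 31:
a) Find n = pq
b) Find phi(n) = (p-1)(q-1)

Step 1: n = p * q = 83 * 31 = 2573.
Step 2: phi(n) = (p-1)(q-1) = 82 * 30 = 2460.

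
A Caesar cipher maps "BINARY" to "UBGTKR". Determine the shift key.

Step 1: Compare first letters: B (position 1) -> U (position 20).
Step 2: Shift = (20 - 1) mod 26 = 19.
The shift value is 19.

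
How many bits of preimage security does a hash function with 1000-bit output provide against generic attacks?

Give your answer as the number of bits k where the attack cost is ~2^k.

Step 1: The hash has a 1000-bit output.
Step 2: Preimage resistance means: given a digest h(x), it should be infeasible to find any input that hashes to it.
With a 1000-bit output there are 2^1000 possible digests, so a generic brute-force preimage search costs about 2^1000 evaluations.
Step 3: Security level = 1000 bits.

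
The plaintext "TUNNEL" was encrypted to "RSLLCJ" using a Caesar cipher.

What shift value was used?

Step 1: Compare first letters: T (position 19) -> R (position 17).
Step 2: Shift = (17 - 19) mod 26 = 24.
The shift value is 24.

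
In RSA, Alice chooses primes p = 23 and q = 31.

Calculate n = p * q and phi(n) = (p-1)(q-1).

Step 1: n = p * q = 23 * 31 = 713.
Step 2: phi(n) = (p-1)(q-1) = 22 * 30 = 660.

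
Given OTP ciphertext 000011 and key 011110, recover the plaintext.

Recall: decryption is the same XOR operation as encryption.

Step 1: XOR ciphertext with key:
  Ciphertext: 000011
  Key:        011110
  XOR:        011101
Step 2: Plaintext = 011101 = 29 in decimal.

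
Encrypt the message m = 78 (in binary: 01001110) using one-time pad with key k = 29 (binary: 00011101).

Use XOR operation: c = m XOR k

Step 1: Write out the XOR operation bit by bit:
  Message: 01001110
  Key:     00011101
  XOR:     01010011
Step 2: Convert to decimal: 01010011 = 83.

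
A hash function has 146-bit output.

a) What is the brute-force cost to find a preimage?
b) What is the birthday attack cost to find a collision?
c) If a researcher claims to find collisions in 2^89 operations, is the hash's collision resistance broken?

Step 1: Preimage resistance requires brute-force of 2^146 operations.
Step 2: Collision resistance (birthday bound) = 2^(146/2) = 2^73.
Step 3: The claimed attack costs 2^89 operations.
Step 4: Since 2^89 >= 2^73, the claimed attack is no faster than the generic birthday attack, so this does not break collision resistance.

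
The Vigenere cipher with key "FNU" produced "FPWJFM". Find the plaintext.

Step 1: Extend key: FNUFNU
Step 2: Decrypt each letter (c - k) mod 26:
  F(5) - F(5) = (5-5) mod 26 = 0 = A
  P(15) - N(13) = (15-13) mod 26 = 2 = C
  W(22) - U(20) = (22-20) mod 26 = 2 = C
  J(9) - F(5) = (9-5) mod 26 = 4 = E
  F(5) - N(13) = (5-13) mod 26 = 18 = S
  M(12) - U(20) = (12-20) mod 26 = 18 = S
Plaintext: ACCESS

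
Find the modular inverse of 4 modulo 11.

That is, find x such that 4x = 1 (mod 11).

Step 1: We need x such that 4 * x = 1 (mod 11).
Step 2: Using the extended Euclidean algorithm or trial:
  4 * 3 = 12 = 1 * 11 + 1.
Step 3: Since 12 mod 11 = 1, the inverse is x = 3.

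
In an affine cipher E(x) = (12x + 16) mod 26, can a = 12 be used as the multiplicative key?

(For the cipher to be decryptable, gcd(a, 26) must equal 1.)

Step 1: Compute gcd(12, 26).
Step 2: gcd(12, 26) = 2.
Since gcd = 2 != 1, 12 shares a common factor with 26, so it cannot be used.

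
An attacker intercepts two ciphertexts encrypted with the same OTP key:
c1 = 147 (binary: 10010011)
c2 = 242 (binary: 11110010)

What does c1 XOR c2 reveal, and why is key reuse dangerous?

Step 1: c1 XOR c2 = (m1 XOR k) XOR (m2 XOR k).
Step 2: By XOR associativity/commutativity: = m1 XOR m2 XOR k XOR k = m1 XOR m2.
Step 3: 10010011 XOR 11110010 = 01100001 = 97.
Step 4: The key cancels out! An attacker learns m1 XOR m2 = 97, revealing the relationship between plaintexts.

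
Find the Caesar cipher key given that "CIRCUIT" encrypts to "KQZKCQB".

Step 1: Compare first letters: C (position 2) -> K (position 10).
Step 2: Shift = (10 - 2) mod 26 = 8.
The shift value is 8.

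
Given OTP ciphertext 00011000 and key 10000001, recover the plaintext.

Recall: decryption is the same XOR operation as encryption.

Step 1: XOR ciphertext with key:
  Ciphertext: 00011000
  Key:        10000001
  XOR:        10011001
Step 2: Plaintext = 10011001 = 153 in decimal.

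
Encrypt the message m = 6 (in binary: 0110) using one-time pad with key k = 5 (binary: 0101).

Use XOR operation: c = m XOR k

Step 1: Write out the XOR operation bit by bit:
  Message: 0110
  Key:     0101
  XOR:     0011
Step 2: Convert to decimal: 0011 = 3.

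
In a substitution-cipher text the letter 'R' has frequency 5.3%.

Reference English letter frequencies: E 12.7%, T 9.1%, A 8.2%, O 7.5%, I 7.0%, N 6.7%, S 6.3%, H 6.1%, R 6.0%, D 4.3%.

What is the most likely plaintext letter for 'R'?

Step 1: The observed frequency is 5.3%.
Step 2: Compare with English frequencies:
  E: 12.7% (difference: 7.4%)
  T: 9.1% (difference: 3.8%)
  A: 8.2% (difference: 2.9%)
  O: 7.5% (difference: 2.2%)
  I: 7.0% (difference: 1.7%)
  N: 6.7% (difference: 1.4%)
  S: 6.3% (difference: 1.0%)
  H: 6.1% (difference: 0.8%)
  R: 6.0% (difference: 0.7%) <-- closest
  D: 4.3% (difference: 1.0%)
Step 3: 'R' most likely represents 'R' (frequency 6.0%).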